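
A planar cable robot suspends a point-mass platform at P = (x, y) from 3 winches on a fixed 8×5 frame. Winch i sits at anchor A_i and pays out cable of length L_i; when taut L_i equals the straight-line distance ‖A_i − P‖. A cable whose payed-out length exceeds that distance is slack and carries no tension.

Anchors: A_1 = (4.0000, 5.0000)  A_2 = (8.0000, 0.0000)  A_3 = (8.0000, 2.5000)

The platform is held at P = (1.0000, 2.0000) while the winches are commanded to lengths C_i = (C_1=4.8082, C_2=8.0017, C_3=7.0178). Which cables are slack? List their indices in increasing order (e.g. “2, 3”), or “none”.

1, 2

i=1: geometric 4.2426 vs commanded 4.8082 ⇒ slack
i=2: geometric 7.2801 vs commanded 8.0017 ⇒ slack
i=3: geometric 7.0178 vs commanded 7.0178 ⇒ taut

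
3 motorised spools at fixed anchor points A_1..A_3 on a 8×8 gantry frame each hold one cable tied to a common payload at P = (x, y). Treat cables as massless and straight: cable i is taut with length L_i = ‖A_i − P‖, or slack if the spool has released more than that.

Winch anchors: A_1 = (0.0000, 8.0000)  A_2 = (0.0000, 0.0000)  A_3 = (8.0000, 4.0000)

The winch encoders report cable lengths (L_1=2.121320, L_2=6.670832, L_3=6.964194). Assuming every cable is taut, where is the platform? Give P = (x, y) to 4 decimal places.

circle eqns → linear via eq_j − eq_1; set q_j = A_j·A_j − L_j²
q_1 = 0.0000+64.0000−4.5000 = 59.5000
0.0000·x + 16.0000·y = q_1−q_2 = 104.0000
-16.0000·x + 8.0000·y = q_1−q_3 = 28.0000
solve first two rows → x=1.5000, y=6.5000

(1.5000, 6.5000)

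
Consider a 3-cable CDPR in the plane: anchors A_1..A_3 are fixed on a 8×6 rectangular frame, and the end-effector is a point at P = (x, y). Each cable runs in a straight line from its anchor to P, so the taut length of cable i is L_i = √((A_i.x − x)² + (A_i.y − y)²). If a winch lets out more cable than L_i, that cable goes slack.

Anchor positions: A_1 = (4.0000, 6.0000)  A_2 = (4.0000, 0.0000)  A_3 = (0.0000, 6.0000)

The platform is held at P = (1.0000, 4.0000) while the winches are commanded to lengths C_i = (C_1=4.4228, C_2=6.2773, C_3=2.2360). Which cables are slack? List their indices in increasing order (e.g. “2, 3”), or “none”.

1, 2

cable 1: √((3.0000)²+(2.0000)²)=3.6056, C_1=4.4228: slack
cable 2: √((3.0000)²+(-4.0000)²)=5.0000, C_2=6.2773: slack
cable 3: √((-1.0000)²+(2.0000)²)=2.2361, C_3=2.2360: taut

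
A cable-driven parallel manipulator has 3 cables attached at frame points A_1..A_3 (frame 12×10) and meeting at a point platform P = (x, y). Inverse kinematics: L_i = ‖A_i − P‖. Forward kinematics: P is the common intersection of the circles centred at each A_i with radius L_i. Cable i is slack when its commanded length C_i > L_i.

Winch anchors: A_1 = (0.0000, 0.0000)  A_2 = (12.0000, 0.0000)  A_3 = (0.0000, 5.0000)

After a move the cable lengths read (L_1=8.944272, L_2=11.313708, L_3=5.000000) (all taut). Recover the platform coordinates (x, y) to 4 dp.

(4.0000, 8.0000)

expand ‖A_i−P‖²=L_i² and subtract eq 1 (k_i ≔ ‖A_i‖²−L_i²)
k_1 = 0.0000+0.0000−80.0000 = -80.0000
eq1−eq2 → [-24.0000  0.0000]·P = -96.0000
eq1−eq3 → [0.0000  -10.0000]·P = -80.0000
2×2 solve → P = (4.0000, 8.0000)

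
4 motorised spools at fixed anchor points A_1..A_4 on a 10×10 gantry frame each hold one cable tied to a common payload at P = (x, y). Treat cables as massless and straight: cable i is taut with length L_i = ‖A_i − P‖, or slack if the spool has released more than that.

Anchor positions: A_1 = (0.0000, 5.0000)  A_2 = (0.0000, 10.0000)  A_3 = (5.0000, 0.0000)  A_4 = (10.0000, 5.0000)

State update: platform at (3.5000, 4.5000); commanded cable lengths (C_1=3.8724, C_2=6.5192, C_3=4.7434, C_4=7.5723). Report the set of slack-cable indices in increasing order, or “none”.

1, 4

i=1: geometric 3.5355 vs commanded 3.8724 ⇒ slack
i=2: geometric 6.5192 vs commanded 6.5192 ⇒ taut
i=3: geometric 4.7434 vs commanded 4.7434 ⇒ taut
i=4: geometric 6.5192 vs commanded 7.5723 ⇒ slack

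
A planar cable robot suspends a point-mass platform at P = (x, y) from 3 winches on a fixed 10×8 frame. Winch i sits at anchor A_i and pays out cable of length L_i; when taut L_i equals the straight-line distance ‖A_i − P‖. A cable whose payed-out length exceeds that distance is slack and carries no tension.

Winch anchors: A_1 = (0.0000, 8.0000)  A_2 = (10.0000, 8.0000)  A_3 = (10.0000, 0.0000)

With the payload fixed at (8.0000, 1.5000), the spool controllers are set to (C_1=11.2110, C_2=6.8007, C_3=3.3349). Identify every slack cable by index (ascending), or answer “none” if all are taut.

1, 3

cable 1: L_1 = ‖A_1−P‖ = 10.3078;  C_1 = 11.2110 → slack
cable 2: L_2 = ‖A_2−P‖ = 6.8007;  C_2 = 6.8007 → taut
cable 3: L_3 = ‖A_3−P‖ = 2.5000;  C_3 = 3.3349 → slack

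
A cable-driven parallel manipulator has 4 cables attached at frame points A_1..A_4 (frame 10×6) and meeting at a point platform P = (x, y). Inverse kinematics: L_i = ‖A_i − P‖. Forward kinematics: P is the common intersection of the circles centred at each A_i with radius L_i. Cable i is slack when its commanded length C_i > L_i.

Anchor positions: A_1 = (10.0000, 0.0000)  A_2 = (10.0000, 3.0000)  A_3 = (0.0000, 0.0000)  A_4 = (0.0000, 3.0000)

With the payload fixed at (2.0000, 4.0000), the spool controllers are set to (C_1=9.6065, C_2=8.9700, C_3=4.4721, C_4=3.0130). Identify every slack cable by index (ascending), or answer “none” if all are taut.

cable 1: L_1 = ‖A_1−P‖ = 8.9443;  C_1 = 9.6065 → slack
cable 2: L_2 = ‖A_2−P‖ = 8.0623;  C_2 = 8.9700 → slack
cable 3: L_3 = ‖A_3−P‖ = 4.4721;  C_3 = 4.4721 → taut
cable 4: L_4 = ‖A_4−P‖ = 2.2361;  C_4 = 3.0130 → slack

1, 2, 4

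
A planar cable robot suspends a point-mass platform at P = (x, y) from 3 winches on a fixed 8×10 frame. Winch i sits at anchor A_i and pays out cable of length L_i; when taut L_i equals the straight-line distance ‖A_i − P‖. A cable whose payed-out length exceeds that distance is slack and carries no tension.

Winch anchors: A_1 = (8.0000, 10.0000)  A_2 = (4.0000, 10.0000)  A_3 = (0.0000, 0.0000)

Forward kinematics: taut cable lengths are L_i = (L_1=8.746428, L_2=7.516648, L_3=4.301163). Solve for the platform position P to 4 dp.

each cable: (A_i−P)·(A_i−P) = L_i²; let k_i = ‖A_i‖²−L_i²
k_1 = 64.0000+100.0000−76.5000 = 87.5000
row 1: 8.0000x + 0.0000y = 28.0000  (k_2=59.5000)
row 2: 16.0000x + 20.0000y = 106.0000  (k_3=-18.5000)
Cramer on rows 1–2 → x = 3.5000, y = 2.5000

(3.5000, 2.5000)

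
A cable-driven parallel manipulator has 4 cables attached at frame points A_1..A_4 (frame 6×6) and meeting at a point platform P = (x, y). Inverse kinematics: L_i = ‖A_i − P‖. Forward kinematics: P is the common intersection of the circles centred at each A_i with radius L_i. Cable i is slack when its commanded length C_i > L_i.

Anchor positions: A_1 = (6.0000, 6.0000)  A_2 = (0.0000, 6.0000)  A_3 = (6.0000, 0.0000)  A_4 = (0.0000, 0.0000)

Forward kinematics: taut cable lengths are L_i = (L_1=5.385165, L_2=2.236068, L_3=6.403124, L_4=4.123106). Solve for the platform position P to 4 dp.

(1.0000, 4.0000)

expand ‖A_i−P‖²=L_i² and subtract eq 1 (k_i ≔ ‖A_i‖²−L_i²)
k_1 = 36.0000+36.0000−29.0000 = 43.0000
eq1−eq2 → [12.0000  0.0000]·P = 12.0000
eq1−eq3 → [0.0000  12.0000]·P = 48.0000
eq1−eq4 → [12.0000  12.0000]·P = 60.0000
2×2 solve → P = (1.0000, 4.0000)
check cable 4: ‖A_4−P‖² = 17.0000 ≈ L_4² = 17.0000 ✓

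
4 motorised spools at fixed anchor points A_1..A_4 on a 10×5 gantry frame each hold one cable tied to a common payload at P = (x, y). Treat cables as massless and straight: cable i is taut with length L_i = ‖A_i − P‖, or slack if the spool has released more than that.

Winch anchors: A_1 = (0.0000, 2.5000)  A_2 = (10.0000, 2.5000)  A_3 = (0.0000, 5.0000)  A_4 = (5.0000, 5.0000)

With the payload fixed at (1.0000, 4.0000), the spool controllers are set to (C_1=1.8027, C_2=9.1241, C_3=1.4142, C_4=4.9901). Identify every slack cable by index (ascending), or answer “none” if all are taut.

4

cable 1: √((-1.0000)²+(-1.5000)²)=1.8028, C_1=1.8027: taut
cable 2: √((9.0000)²+(-1.5000)²)=9.1241, C_2=9.1241: taut
cable 3: √((-1.0000)²+(1.0000)²)=1.4142, C_3=1.4142: taut
cable 4: √((4.0000)²+(1.0000)²)=4.1231, C_4=4.9901: slack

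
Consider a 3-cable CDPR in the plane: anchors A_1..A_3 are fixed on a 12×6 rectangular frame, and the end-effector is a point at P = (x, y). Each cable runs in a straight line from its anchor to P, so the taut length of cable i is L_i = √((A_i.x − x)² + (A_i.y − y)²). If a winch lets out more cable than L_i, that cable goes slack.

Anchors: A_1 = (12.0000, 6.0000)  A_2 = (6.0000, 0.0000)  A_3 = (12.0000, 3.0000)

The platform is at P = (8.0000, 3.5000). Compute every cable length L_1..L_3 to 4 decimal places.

(4.7170, 4.0311, 4.0311)

L_1 = √((12.0000−8.0000)² + (6.0000−3.5000)²) = 4.7170
L_2 = √((6.0000−8.0000)² + (0.0000−3.5000)²) = 4.0311
L_3 = √((12.0000−8.0000)² + (3.0000−3.5000)²) = 4.0311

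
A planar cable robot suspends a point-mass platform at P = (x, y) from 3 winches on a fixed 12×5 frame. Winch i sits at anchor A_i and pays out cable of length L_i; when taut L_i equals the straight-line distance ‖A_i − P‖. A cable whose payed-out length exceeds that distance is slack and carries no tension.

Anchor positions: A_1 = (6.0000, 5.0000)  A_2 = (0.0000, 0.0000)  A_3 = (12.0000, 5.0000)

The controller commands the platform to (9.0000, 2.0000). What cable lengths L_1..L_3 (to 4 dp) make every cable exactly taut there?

L_1 = √((6.0000−9.0000)² + (5.0000−2.0000)²) = 4.2426
L_2 = √((0.0000−9.0000)² + (0.0000−2.0000)²) = 9.2195
L_3 = √((12.0000−9.0000)² + (5.0000−2.0000)²) = 4.2426

(4.2426, 9.2195, 4.2426)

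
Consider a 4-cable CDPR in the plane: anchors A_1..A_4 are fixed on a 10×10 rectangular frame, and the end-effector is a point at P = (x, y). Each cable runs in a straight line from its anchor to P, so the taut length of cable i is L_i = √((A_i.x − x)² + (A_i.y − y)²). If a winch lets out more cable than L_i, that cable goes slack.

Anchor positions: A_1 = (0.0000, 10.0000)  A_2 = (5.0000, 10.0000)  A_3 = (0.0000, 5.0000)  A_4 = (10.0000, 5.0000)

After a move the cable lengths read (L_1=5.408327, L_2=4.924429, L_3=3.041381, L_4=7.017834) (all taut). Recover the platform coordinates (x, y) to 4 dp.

expand ‖A_i−P‖²=L_i² and subtract eq 1 (q_i ≔ ‖A_i‖²−L_i²)
q_1 = 0.0000+100.0000−29.2500 = 70.7500
eq1−eq2 → [-10.0000  0.0000]·P = -30.0000
eq1−eq3 → [0.0000  10.0000]·P = 55.0000
eq1−eq4 → [-20.0000  10.0000]·P = -5.0000
2×2 solve → P = (3.0000, 5.5000)
check cable 4: ‖A_4−P‖² = 49.2500 ≈ L_4² = 49.2500 ✓

(3.0000, 5.5000)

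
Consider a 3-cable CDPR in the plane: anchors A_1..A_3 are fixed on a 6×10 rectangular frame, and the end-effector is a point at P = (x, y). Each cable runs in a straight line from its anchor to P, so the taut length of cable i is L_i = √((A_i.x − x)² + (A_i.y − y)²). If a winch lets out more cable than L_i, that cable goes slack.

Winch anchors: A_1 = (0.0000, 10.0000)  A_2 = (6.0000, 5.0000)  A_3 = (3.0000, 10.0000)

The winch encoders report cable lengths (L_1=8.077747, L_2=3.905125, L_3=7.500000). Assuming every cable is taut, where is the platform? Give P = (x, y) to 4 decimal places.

(3.0000, 2.5000)

circle eqns → linear via eq_j − eq_1; set c_j = A_j·A_j − L_j²
c_1 = 0.0000+100.0000−65.2500 = 34.7500
-12.0000·x + 10.0000·y = c_1−c_2 = -11.0000
-6.0000·x + 0.0000·y = c_1−c_3 = -18.0000
solve first two rows → x=3.0000, y=2.5000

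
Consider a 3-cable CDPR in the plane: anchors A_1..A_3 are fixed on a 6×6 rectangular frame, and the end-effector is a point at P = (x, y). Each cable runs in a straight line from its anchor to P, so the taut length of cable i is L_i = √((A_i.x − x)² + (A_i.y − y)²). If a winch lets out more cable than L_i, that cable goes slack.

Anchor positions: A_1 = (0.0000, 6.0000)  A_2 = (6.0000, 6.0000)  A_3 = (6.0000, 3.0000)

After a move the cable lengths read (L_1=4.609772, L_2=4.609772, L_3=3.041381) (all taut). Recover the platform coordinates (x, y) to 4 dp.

expand ‖A_i−P‖²=L_i² and subtract eq 1 (q_i ≔ ‖A_i‖²−L_i²)
q_1 = 0.0000+36.0000−21.2500 = 14.7500
eq1−eq2 → [-12.0000  0.0000]·P = -36.0000
eq1−eq3 → [-12.0000  6.0000]·P = -21.0000
2×2 solve → P = (3.0000, 2.5000)

(3.0000, 2.5000)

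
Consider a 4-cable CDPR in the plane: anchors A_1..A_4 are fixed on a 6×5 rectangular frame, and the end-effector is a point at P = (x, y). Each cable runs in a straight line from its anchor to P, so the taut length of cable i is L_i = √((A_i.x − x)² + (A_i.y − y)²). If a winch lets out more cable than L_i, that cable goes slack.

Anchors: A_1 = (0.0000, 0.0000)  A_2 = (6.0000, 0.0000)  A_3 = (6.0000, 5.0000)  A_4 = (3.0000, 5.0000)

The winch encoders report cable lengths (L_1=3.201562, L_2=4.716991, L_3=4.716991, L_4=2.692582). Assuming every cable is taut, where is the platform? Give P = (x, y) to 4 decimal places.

(2.0000, 2.5000)

circle eqns → linear via eq_j − eq_1; set c_j = A_j·A_j − L_j²
c_1 = 0.0000+0.0000−10.2500 = -10.2500
-12.0000·x + 0.0000·y = c_1−c_2 = -24.0000
-12.0000·x − 10.0000·y = c_1−c_3 = -49.0000
-6.0000·x − 10.0000·y = c_1−c_4 = -37.0000
solve first two rows → x=2.0000, y=2.5000
check cable 4: ‖A_4−P‖² = 7.2500 ≈ L_4² = 7.2500 ✓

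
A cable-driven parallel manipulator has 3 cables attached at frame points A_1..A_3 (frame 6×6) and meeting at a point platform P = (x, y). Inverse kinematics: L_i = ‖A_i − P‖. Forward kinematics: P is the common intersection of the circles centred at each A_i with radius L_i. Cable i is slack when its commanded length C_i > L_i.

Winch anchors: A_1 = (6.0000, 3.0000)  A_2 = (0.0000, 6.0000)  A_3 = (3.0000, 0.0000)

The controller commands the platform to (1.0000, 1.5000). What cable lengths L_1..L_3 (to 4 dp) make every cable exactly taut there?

(5.2202, 4.6098, 2.5000)

cable 1: Δx=5.0000, Δy=1.5000; L_1 = √(Δx²+Δy²) = 5.2202
cable 2: Δx=-1.0000, Δy=4.5000; L_2 = √(Δx²+Δy²) = 4.6098
cable 3: Δx=2.0000, Δy=-1.5000; L_3 = √(Δx²+Δy²) = 2.5000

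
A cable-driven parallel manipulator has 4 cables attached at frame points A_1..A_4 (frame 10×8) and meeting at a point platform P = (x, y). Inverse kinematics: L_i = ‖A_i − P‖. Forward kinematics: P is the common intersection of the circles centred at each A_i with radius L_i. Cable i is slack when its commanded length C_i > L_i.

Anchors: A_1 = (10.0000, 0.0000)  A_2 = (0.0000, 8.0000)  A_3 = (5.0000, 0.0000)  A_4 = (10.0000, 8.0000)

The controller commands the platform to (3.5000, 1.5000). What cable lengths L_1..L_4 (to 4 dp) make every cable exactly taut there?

cable 1: Δx=6.5000, Δy=-1.5000; L_1 = √(Δx²+Δy²) = 6.6708
cable 2: Δx=-3.5000, Δy=6.5000; L_2 = √(Δx²+Δy²) = 7.3824
cable 3: Δx=1.5000, Δy=-1.5000; L_3 = √(Δx²+Δy²) = 2.1213
cable 4: Δx=6.5000, Δy=6.5000; L_4 = √(Δx²+Δy²) = 9.1924

(6.6708, 7.3824, 2.1213, 9.1924)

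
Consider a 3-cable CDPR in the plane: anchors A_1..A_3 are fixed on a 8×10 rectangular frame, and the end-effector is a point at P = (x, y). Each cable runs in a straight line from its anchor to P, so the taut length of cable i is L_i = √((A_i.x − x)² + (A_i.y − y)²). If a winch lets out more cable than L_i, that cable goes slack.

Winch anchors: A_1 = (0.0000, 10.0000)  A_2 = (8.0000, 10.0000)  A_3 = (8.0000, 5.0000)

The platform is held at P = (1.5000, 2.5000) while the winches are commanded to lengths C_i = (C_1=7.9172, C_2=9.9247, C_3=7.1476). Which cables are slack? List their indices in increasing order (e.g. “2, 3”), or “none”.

cable 1: L_1 = ‖A_1−P‖ = 7.6485;  C_1 = 7.9172 → slack
cable 2: L_2 = ‖A_2−P‖ = 9.9247;  C_2 = 9.9247 → taut
cable 3: L_3 = ‖A_3−P‖ = 6.9642;  C_3 = 7.1476 → slack

1, 3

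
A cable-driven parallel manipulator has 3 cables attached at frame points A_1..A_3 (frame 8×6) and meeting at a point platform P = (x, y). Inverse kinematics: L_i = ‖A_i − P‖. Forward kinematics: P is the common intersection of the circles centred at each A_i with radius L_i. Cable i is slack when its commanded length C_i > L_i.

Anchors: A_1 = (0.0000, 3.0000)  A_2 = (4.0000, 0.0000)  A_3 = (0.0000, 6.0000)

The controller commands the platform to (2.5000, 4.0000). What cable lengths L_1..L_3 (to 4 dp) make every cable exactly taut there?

L_1: Δ = A_1−P = (-2.5000, -1.0000) → ‖Δ‖ = √7.2500 = 2.6926
L_2: Δ = A_2−P = (1.5000, -4.0000) → ‖Δ‖ = √18.2500 = 4.2720
L_3: Δ = A_3−P = (-2.5000, 2.0000) → ‖Δ‖ = √10.2500 = 3.2016

(2.6926, 4.2720, 3.2016)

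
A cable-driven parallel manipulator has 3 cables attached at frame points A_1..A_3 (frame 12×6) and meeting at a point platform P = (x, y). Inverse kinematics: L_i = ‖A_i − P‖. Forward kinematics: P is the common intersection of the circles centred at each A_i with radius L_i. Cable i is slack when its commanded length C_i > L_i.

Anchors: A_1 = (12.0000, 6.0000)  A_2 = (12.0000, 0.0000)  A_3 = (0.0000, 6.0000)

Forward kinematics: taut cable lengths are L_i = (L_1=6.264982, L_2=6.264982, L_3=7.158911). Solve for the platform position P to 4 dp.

(6.5000, 3.0000)

circle eqns → linear via eq_j − eq_1; set k_j = A_j·A_j − L_j²
k_1 = 144.0000+36.0000−39.2500 = 140.7500
0.0000·x + 12.0000·y = k_1−k_2 = 36.0000
24.0000·x + 0.0000·y = k_1−k_3 = 156.0000
solve first two rows → x=6.5000, y=3.0000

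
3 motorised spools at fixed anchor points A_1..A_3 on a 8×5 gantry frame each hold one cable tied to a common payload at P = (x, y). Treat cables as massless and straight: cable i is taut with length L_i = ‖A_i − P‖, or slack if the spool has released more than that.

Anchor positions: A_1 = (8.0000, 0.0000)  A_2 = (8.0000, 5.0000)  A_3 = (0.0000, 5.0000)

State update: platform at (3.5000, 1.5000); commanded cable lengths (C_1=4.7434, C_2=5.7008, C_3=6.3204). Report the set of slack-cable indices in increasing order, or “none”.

3

i=1: geometric 4.7434 vs commanded 4.7434 ⇒ taut
i=2: geometric 5.7009 vs commanded 5.7008 ⇒ taut
i=3: geometric 4.9497 vs commanded 6.3204 ⇒ slack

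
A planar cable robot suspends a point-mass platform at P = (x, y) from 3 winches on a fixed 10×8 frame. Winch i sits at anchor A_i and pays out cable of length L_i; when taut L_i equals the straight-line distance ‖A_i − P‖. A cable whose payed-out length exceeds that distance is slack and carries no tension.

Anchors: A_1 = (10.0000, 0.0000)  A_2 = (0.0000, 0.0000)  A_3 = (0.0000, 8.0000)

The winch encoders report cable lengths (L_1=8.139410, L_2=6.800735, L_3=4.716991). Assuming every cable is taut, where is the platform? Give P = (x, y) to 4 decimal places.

each cable: (A_i−P)·(A_i−P) = L_i²; let q_i = ‖A_i‖²−L_i²
q_1 = 100.0000+0.0000−66.2500 = 33.7500
row 1: 20.0000x + 0.0000y = 80.0000  (q_2=-46.2500)
row 2: 20.0000x − 16.0000y = -8.0000  (q_3=41.7500)
Cramer on rows 1–2 → x = 4.0000, y = 5.5000

(4.0000, 5.5000)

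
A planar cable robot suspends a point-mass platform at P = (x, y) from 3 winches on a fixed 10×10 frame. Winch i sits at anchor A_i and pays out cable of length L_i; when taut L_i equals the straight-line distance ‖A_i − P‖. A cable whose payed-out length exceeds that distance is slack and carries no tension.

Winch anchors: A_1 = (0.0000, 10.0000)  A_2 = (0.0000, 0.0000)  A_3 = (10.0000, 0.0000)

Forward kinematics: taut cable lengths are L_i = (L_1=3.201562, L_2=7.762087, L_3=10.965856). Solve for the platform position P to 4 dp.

(2.0000, 7.5000)

each cable: (A_i−P)·(A_i−P) = L_i²; let q_i = ‖A_i‖²−L_i²
q_1 = 0.0000+100.0000−10.2500 = 89.7500
row 1: 0.0000x + 20.0000y = 150.0000  (q_2=-60.2500)
row 2: -20.0000x + 20.0000y = 110.0000  (q_3=-20.2500)
Cramer on rows 1–2 → x = 2.0000, y = 7.5000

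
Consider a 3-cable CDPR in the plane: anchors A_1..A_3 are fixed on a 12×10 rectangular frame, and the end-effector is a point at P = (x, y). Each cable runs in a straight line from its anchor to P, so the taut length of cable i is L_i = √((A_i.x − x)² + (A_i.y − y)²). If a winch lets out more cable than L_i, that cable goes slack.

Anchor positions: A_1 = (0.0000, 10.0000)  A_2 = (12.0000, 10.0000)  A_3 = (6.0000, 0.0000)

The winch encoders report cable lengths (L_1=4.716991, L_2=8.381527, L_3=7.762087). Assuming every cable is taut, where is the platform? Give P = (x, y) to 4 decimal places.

expand ‖A_i−P‖²=L_i² and subtract eq 1 (q_i ≔ ‖A_i‖²−L_i²)
q_1 = 0.0000+100.0000−22.2500 = 77.7500
eq1−eq2 → [-24.0000  0.0000]·P = -96.0000
eq1−eq3 → [-12.0000  20.0000]·P = 102.0000
2×2 solve → P = (4.0000, 7.5000)

(4.0000, 7.5000)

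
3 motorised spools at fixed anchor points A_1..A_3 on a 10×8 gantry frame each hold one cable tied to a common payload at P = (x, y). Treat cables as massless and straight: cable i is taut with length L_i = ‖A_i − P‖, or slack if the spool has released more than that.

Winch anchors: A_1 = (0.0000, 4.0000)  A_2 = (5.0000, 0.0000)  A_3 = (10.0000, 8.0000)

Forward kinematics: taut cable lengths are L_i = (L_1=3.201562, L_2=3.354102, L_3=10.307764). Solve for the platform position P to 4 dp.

(2.0000, 1.5000)

circle eqns → linear via eq_j − eq_1; set q_j = A_j·A_j − L_j²
q_1 = 0.0000+16.0000−10.2500 = 5.7500
-10.0000·x + 8.0000·y = q_1−q_2 = -8.0000
-20.0000·x − 8.0000·y = q_1−q_3 = -52.0000
solve first two rows → x=2.0000, y=1.5000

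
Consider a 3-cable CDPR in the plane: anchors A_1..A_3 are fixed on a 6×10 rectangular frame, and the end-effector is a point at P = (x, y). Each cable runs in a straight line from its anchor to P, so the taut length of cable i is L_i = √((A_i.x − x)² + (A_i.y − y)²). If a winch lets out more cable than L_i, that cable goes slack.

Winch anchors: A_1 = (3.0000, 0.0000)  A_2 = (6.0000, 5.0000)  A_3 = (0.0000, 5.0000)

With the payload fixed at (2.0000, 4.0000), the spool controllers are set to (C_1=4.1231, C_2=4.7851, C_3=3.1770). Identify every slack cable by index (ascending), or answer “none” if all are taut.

2, 3

cable 1: L_1 = ‖A_1−P‖ = 4.1231;  C_1 = 4.1231 → taut
cable 2: L_2 = ‖A_2−P‖ = 4.1231;  C_2 = 4.7851 → slack
cable 3: L_3 = ‖A_3−P‖ = 2.2361;  C_3 = 3.1770 → slack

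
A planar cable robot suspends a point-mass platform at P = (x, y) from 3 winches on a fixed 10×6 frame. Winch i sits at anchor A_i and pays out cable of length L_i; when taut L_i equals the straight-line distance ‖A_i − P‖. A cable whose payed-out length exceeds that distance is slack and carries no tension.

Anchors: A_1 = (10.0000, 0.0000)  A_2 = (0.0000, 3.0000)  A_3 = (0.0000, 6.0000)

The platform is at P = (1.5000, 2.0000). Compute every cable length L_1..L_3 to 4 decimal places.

L_1: Δ = A_1−P = (8.5000, -2.0000) → ‖Δ‖ = √76.2500 = 8.7321
L_2: Δ = A_2−P = (-1.5000, 1.0000) → ‖Δ‖ = √3.2500 = 1.8028
L_3: Δ = A_3−P = (-1.5000, 4.0000) → ‖Δ‖ = √18.2500 = 4.2720

(8.7321, 1.8028, 4.2720)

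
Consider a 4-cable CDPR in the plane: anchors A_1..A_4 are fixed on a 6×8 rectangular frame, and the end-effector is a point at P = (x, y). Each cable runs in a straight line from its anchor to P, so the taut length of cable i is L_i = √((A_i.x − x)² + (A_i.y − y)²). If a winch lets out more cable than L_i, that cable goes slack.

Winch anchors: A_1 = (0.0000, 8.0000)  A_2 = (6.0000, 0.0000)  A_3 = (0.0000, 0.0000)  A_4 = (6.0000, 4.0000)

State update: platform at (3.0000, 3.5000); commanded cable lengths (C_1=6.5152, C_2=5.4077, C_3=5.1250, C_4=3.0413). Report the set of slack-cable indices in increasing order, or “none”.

i=1: geometric 5.4083 vs commanded 6.5152 ⇒ slack
i=2: geometric 4.6098 vs commanded 5.4077 ⇒ slack
i=3: geometric 4.6098 vs commanded 5.1250 ⇒ slack
i=4: geometric 3.0414 vs commanded 3.0413 ⇒ taut

1, 2, 3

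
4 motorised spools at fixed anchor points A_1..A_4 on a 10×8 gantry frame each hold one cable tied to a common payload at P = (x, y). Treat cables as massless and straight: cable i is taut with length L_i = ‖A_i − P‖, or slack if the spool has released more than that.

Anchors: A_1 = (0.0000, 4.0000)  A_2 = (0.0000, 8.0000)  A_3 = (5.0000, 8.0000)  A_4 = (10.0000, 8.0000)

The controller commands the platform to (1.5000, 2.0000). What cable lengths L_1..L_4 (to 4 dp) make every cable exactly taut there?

L_1: Δ = A_1−P = (-1.5000, 2.0000) → ‖Δ‖ = √6.2500 = 2.5000
L_2: Δ = A_2−P = (-1.5000, 6.0000) → ‖Δ‖ = √38.2500 = 6.1847
L_3: Δ = A_3−P = (3.5000, 6.0000) → ‖Δ‖ = √48.2500 = 6.9462
L_4: Δ = A_4−P = (8.5000, 6.0000) → ‖Δ‖ = √108.2500 = 10.4043

(2.5000, 6.1847, 6.9462, 10.4043)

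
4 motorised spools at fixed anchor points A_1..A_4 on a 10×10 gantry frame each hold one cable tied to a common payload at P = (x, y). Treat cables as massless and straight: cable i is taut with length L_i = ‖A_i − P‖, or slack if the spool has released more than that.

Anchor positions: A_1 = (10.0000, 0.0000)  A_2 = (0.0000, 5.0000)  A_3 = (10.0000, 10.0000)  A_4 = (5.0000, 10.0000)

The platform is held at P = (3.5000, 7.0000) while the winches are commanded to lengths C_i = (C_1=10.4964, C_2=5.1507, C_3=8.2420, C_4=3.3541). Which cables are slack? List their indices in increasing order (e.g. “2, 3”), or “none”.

i=1: geometric 9.5525 vs commanded 10.4964 ⇒ slack
i=2: geometric 4.0311 vs commanded 5.1507 ⇒ slack
i=3: geometric 7.1589 vs commanded 8.2420 ⇒ slack
i=4: geometric 3.3541 vs commanded 3.3541 ⇒ taut

1, 2, 3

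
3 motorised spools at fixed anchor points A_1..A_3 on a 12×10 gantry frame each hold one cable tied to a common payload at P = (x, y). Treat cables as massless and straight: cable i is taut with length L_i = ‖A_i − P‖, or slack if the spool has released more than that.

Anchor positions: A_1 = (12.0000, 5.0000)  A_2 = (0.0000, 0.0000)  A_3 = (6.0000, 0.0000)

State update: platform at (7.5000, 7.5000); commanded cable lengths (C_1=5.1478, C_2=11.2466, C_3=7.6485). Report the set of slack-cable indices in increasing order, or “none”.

2

cable 1: √((4.5000)²+(-2.5000)²)=5.1478, C_1=5.1478: taut
cable 2: √((-7.5000)²+(-7.5000)²)=10.6066, C_2=11.2466: slack
cable 3: √((-1.5000)²+(-7.5000)²)=7.6485, C_3=7.6485: taut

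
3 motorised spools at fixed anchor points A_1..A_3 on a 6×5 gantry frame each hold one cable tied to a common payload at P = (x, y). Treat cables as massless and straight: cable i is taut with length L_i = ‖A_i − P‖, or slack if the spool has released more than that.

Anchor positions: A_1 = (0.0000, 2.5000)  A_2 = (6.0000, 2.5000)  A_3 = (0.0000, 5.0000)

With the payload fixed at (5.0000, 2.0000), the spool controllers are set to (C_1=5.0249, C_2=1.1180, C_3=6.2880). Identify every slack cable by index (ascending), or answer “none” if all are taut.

3

cable 1: L_1 = ‖A_1−P‖ = 5.0249;  C_1 = 5.0249 → taut
cable 2: L_2 = ‖A_2−P‖ = 1.1180;  C_2 = 1.1180 → taut
cable 3: L_3 = ‖A_3−P‖ = 5.8310;  C_3 = 6.2880 → slack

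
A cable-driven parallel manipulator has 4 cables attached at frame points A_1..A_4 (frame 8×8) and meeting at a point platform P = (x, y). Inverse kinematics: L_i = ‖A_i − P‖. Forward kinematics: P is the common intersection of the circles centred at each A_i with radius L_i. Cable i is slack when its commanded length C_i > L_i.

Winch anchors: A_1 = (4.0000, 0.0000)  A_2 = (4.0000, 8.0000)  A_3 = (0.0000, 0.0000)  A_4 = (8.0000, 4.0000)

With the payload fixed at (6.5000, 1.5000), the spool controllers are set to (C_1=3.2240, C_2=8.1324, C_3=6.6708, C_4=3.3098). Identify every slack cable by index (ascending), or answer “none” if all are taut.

i=1: geometric 2.9155 vs commanded 3.2240 ⇒ slack
i=2: geometric 6.9642 vs commanded 8.1324 ⇒ slack
i=3: geometric 6.6708 vs commanded 6.6708 ⇒ taut
i=4: geometric 2.9155 vs commanded 3.3098 ⇒ slack

1, 2, 4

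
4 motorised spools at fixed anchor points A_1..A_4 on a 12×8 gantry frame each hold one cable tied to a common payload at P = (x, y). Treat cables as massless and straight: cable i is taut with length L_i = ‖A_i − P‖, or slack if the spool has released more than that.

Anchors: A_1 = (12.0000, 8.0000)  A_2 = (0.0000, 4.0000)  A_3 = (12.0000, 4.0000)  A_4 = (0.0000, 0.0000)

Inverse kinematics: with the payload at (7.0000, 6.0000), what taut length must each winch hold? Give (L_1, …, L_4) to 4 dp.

(5.3852, 7.2801, 5.3852, 9.2195)

cable 1: Δx=5.0000, Δy=2.0000; L_1 = √(Δx²+Δy²) = 5.3852
cable 2: Δx=-7.0000, Δy=-2.0000; L_2 = √(Δx²+Δy²) = 7.2801
cable 3: Δx=5.0000, Δy=-2.0000; L_3 = √(Δx²+Δy²) = 5.3852
cable 4: Δx=-7.0000, Δy=-6.0000; L_4 = √(Δx²+Δy²) = 9.2195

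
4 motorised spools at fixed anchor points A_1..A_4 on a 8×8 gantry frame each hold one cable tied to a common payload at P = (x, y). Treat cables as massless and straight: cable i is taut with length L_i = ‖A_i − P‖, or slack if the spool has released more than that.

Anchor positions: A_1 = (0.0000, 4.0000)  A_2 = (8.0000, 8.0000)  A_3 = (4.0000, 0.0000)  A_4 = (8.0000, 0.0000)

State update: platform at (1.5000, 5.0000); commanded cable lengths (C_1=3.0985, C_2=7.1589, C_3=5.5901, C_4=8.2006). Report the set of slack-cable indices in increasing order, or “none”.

1

cable 1: L_1 = ‖A_1−P‖ = 1.8028;  C_1 = 3.0985 → slack
cable 2: L_2 = ‖A_2−P‖ = 7.1589;  C_2 = 7.1589 → taut
cable 3: L_3 = ‖A_3−P‖ = 5.5902;  C_3 = 5.5901 → taut
cable 4: L_4 = ‖A_4−P‖ = 8.2006;  C_4 = 8.2006 → taut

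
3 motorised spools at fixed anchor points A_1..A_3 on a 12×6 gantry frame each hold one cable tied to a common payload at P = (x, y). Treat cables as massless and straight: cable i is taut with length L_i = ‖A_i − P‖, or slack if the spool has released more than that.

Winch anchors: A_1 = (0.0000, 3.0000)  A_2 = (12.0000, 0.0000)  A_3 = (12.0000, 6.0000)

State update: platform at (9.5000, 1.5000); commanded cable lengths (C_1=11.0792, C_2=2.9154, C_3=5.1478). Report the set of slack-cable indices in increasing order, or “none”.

1

cable 1: L_1 = ‖A_1−P‖ = 9.6177;  C_1 = 11.0792 → slack
cable 2: L_2 = ‖A_2−P‖ = 2.9155;  C_2 = 2.9154 → taut
cable 3: L_3 = ‖A_3−P‖ = 5.1478;  C_3 = 5.1478 → taut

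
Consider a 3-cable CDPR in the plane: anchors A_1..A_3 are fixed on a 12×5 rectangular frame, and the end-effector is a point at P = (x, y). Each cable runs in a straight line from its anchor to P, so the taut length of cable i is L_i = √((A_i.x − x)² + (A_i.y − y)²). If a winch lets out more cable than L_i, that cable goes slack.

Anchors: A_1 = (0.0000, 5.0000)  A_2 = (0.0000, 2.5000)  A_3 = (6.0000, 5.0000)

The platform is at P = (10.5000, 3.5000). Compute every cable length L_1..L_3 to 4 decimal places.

L_1: Δ = A_1−P = (-10.5000, 1.5000) → ‖Δ‖ = √112.5000 = 10.6066
L_2: Δ = A_2−P = (-10.5000, -1.0000) → ‖Δ‖ = √111.2500 = 10.5475
L_3: Δ = A_3−P = (-4.5000, 1.5000) → ‖Δ‖ = √22.5000 = 4.7434

(10.6066, 10.5475, 4.7434)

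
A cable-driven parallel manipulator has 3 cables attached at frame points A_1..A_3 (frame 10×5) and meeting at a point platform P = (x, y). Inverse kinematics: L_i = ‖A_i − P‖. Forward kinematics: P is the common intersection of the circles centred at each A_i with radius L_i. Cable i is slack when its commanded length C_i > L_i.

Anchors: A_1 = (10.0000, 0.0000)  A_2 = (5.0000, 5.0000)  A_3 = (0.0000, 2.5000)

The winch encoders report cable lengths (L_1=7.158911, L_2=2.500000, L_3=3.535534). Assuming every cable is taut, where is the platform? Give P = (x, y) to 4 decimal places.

each cable: (A_i−P)·(A_i−P) = L_i²; let k_i = ‖A_i‖²−L_i²
k_1 = 100.0000+0.0000−51.2500 = 48.7500
row 1: 10.0000x − 10.0000y = 5.0000  (k_2=43.7500)
row 2: 20.0000x − 5.0000y = 55.0000  (k_3=-6.2500)
Cramer on rows 1–2 → x = 3.5000, y = 3.0000

(3.5000, 3.0000)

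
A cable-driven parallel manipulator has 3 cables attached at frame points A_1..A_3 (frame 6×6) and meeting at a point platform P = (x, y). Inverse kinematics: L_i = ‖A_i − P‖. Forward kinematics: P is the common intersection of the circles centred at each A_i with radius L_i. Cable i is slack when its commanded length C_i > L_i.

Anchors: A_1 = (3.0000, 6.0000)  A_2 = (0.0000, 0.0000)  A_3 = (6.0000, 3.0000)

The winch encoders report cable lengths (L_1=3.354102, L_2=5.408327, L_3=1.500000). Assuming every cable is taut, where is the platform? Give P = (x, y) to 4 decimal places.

(4.5000, 3.0000)

expand ‖A_i−P‖²=L_i² and subtract eq 1 (q_i ≔ ‖A_i‖²−L_i²)
q_1 = 9.0000+36.0000−11.2500 = 33.7500
eq1−eq2 → [6.0000  12.0000]·P = 63.0000
eq1−eq3 → [-6.0000  6.0000]·P = -9.0000
2×2 solve → P = (4.5000, 3.0000)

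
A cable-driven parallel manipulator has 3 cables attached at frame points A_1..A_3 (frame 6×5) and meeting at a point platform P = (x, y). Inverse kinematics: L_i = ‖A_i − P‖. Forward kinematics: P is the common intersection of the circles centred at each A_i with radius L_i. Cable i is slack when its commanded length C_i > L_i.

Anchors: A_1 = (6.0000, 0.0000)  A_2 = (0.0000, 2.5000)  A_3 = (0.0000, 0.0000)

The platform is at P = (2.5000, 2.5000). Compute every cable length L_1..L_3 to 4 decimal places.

cable 1: Δx=3.5000, Δy=-2.5000; L_1 = √(Δx²+Δy²) = 4.3012
cable 2: Δx=-2.5000, Δy=0.0000; L_2 = √(Δx²+Δy²) = 2.5000
cable 3: Δx=-2.5000, Δy=-2.5000; L_3 = √(Δx²+Δy²) = 3.5355

(4.3012, 2.5000, 3.5355)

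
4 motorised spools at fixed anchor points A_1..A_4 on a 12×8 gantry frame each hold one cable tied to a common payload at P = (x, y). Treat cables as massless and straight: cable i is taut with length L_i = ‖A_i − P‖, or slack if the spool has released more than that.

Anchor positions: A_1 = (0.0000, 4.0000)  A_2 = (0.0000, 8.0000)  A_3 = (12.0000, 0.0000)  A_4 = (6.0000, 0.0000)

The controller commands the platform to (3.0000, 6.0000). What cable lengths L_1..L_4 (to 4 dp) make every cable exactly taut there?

(3.6056, 3.6056, 10.8167, 6.7082)

L_1 = √((0.0000−3.0000)² + (4.0000−6.0000)²) = 3.6056
L_2 = √((0.0000−3.0000)² + (8.0000−6.0000)²) = 3.6056
L_3 = √((12.0000−3.0000)² + (0.0000−6.0000)²) = 10.8167
L_4 = √((6.0000−3.0000)² + (0.0000−6.0000)²) = 6.7082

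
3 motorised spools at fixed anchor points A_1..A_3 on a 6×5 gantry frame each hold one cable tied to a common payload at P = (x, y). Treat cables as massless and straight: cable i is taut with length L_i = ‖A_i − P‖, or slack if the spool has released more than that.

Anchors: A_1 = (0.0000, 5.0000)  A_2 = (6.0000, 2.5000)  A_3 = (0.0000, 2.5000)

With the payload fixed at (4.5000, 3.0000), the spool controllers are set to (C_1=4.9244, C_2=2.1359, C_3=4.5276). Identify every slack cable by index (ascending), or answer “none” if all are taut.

2

cable 1: √((-4.5000)²+(2.0000)²)=4.9244, C_1=4.9244: taut
cable 2: √((1.5000)²+(-0.5000)²)=1.5811, C_2=2.1359: slack
cable 3: √((-4.5000)²+(-0.5000)²)=4.5277, C_3=4.5276: taut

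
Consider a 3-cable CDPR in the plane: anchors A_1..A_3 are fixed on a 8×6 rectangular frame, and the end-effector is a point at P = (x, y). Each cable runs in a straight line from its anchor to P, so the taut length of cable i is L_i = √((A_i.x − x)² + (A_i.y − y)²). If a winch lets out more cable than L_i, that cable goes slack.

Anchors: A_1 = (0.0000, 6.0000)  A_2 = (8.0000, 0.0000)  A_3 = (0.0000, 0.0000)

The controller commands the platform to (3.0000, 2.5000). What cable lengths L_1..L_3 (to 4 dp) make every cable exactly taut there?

(4.6098, 5.5902, 3.9051)

L_1 = √((0.0000−3.0000)² + (6.0000−2.5000)²) = 4.6098
L_2 = √((8.0000−3.0000)² + (0.0000−2.5000)²) = 5.5902
L_3 = √((0.0000−3.0000)² + (0.0000−2.5000)²) = 3.9051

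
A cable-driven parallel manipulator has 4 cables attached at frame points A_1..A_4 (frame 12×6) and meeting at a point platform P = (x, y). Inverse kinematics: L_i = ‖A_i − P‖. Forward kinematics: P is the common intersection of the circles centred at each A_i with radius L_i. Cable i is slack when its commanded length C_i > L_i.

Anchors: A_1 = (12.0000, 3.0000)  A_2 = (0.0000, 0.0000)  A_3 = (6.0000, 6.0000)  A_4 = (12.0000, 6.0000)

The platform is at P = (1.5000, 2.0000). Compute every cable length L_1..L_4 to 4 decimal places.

L_1: Δ = A_1−P = (10.5000, 1.0000) → ‖Δ‖ = √111.2500 = 10.5475
L_2: Δ = A_2−P = (-1.5000, -2.0000) → ‖Δ‖ = √6.2500 = 2.5000
L_3: Δ = A_3−P = (4.5000, 4.0000) → ‖Δ‖ = √36.2500 = 6.0208
L_4: Δ = A_4−P = (10.5000, 4.0000) → ‖Δ‖ = √126.2500 = 11.2361

(10.5475, 2.5000, 6.0208, 11.2361)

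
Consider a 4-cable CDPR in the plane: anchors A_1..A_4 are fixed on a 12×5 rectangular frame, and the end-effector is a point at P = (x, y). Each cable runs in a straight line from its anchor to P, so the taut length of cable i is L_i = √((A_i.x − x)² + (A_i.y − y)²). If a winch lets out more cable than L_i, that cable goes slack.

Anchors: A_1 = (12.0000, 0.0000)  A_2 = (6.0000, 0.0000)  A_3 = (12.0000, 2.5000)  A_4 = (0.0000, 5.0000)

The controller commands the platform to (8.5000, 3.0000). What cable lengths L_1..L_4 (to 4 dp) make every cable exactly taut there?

(4.6098, 3.9051, 3.5355, 8.7321)

L_1: Δ = A_1−P = (3.5000, -3.0000) → ‖Δ‖ = √21.2500 = 4.6098
L_2: Δ = A_2−P = (-2.5000, -3.0000) → ‖Δ‖ = √15.2500 = 3.9051
L_3: Δ = A_3−P = (3.5000, -0.5000) → ‖Δ‖ = √12.5000 = 3.5355
L_4: Δ = A_4−P = (-8.5000, 2.0000) → ‖Δ‖ = √76.2500 = 8.7321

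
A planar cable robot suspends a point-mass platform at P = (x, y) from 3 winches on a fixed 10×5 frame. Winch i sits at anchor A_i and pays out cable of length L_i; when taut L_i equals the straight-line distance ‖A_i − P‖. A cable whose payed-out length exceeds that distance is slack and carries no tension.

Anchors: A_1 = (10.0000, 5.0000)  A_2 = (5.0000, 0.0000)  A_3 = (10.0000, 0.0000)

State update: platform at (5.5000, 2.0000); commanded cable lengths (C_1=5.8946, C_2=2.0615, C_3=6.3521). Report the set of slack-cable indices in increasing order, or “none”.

cable 1: √((4.5000)²+(3.0000)²)=5.4083, C_1=5.8946: slack
cable 2: √((-0.5000)²+(-2.0000)²)=2.0616, C_2=2.0615: taut
cable 3: √((4.5000)²+(-2.0000)²)=4.9244, C_3=6.3521: slack

1, 3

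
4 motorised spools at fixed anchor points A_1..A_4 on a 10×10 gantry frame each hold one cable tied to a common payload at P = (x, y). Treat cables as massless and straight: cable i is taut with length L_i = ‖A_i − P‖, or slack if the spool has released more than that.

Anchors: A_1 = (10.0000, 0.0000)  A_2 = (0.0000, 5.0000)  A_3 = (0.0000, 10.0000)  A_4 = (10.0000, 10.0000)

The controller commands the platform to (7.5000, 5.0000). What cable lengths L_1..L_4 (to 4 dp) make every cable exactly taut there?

L_1 = √((10.0000−7.5000)² + (0.0000−5.0000)²) = 5.5902
L_2 = √((0.0000−7.5000)² + (5.0000−5.0000)²) = 7.5000
L_3 = √((0.0000−7.5000)² + (10.0000−5.0000)²) = 9.0139
L_4 = √((10.0000−7.5000)² + (10.0000−5.0000)²) = 5.5902

(5.5902, 7.5000, 9.0139, 5.5902)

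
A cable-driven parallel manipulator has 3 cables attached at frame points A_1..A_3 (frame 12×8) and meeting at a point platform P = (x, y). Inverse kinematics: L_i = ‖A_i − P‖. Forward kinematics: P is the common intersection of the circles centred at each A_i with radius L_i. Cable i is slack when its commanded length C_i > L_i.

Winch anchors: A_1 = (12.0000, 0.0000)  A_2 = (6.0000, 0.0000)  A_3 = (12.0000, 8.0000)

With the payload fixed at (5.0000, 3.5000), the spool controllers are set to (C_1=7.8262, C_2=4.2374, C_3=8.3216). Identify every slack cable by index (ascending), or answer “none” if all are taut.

cable 1: L_1 = ‖A_1−P‖ = 7.8262;  C_1 = 7.8262 → taut
cable 2: L_2 = ‖A_2−P‖ = 3.6401;  C_2 = 4.2374 → slack
cable 3: L_3 = ‖A_3−P‖ = 8.3217;  C_3 = 8.3216 → taut

2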